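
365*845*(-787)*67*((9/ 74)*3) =-5933776071.28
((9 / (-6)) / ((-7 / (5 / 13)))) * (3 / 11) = 0.02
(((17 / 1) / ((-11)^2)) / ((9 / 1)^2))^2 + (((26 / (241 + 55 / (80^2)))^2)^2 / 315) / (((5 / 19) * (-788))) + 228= 273533101994783523989886573535338623 / 1199706571876733989534872456146019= 228.00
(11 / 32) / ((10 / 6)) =33 / 160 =0.21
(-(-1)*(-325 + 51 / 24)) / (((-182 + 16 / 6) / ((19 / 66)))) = 49077 / 94688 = 0.52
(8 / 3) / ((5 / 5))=8 / 3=2.67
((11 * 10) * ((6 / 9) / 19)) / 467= 220 / 26619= 0.01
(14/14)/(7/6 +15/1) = 6/97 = 0.06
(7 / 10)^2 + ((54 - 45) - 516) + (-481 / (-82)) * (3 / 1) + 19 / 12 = -1498537 / 3075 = -487.33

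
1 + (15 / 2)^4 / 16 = 50881 / 256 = 198.75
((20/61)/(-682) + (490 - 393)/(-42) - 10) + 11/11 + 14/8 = -16704043/1747284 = -9.56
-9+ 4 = -5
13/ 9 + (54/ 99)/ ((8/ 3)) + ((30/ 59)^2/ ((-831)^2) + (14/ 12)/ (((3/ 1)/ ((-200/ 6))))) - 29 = -12791916012757/ 317307255012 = -40.31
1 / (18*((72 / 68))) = 17 / 324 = 0.05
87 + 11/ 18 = 1577/ 18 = 87.61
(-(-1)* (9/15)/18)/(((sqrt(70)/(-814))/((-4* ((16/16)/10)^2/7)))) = 407* sqrt(70)/183750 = 0.02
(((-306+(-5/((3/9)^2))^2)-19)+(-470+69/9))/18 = 3713/54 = 68.76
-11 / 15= -0.73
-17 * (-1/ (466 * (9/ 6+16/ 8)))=17/ 1631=0.01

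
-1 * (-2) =2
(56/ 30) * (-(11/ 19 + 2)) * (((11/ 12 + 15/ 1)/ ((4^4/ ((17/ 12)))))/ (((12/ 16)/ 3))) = -1113721/ 656640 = -1.70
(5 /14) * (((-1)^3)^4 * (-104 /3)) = -12.38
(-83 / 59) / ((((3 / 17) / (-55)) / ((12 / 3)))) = 310420 / 177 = 1753.79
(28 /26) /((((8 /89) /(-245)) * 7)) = -21805 /52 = -419.33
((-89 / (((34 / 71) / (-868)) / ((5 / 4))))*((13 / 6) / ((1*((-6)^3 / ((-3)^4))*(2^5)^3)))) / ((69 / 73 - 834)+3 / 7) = 45545171945 / 7584375373824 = 0.01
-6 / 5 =-1.20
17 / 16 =1.06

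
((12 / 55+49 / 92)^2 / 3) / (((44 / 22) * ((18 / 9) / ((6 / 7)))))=14432401 / 358450400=0.04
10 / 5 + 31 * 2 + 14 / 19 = 1230 / 19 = 64.74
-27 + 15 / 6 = -49 / 2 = -24.50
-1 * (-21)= 21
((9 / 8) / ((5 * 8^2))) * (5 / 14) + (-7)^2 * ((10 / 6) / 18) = 4.54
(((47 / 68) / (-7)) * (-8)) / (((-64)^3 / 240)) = -705 / 974848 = -0.00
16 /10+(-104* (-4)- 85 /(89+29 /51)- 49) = 8397149 /22840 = 367.65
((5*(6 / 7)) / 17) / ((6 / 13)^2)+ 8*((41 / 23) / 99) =1.33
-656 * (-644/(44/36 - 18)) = -3802176/151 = -25179.97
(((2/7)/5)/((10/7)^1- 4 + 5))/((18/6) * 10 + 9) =0.00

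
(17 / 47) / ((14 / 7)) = 17 / 94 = 0.18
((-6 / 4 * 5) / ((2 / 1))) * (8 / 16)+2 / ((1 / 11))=161 / 8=20.12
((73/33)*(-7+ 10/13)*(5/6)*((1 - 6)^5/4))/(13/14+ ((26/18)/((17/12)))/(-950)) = 1740793359375/179928892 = 9674.90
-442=-442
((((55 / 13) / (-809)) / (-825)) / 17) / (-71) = -1 / 190410285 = -0.00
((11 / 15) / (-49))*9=-0.13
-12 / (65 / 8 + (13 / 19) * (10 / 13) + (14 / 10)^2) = -15200 / 13441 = -1.13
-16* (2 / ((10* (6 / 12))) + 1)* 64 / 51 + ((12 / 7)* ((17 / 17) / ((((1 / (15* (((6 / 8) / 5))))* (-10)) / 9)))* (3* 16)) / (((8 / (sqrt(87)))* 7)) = -7168 / 255 - 729* sqrt(87) / 245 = -55.86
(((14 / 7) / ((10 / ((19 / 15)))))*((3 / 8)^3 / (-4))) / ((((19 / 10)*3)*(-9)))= 1 / 15360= 0.00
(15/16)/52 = 15/832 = 0.02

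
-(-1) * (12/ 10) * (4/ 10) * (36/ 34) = 216/ 425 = 0.51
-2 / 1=-2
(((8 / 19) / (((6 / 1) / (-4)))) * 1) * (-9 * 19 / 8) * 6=36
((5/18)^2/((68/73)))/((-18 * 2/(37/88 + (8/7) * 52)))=-22427425/162860544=-0.14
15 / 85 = 3 / 17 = 0.18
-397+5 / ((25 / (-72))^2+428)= -881066749 / 2219377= -396.99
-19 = -19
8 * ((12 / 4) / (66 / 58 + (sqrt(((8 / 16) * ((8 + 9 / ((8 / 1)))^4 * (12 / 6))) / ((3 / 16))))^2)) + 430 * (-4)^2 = 5666191945568 / 823574333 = 6880.00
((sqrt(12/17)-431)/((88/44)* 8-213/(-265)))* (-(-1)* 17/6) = -1941655/26718 + 265* sqrt(51)/13359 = -72.53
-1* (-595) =595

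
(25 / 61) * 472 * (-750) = -8850000 / 61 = -145081.97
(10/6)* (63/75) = 7/5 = 1.40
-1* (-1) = 1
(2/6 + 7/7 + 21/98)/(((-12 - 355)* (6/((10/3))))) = -0.00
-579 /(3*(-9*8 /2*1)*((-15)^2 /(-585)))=-2509 /180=-13.94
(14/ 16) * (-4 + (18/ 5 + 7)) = 231/ 40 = 5.78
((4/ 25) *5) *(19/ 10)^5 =2476099/ 125000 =19.81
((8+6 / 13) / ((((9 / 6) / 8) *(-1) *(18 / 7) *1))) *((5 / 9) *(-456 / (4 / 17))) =19896800 / 1053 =18895.35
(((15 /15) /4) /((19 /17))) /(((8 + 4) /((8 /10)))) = 17 /1140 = 0.01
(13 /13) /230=1 /230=0.00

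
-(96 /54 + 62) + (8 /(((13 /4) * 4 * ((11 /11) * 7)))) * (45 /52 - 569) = -1210816 /10647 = -113.72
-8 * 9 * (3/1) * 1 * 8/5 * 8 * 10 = -27648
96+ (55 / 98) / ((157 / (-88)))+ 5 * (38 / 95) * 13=936126 / 7693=121.69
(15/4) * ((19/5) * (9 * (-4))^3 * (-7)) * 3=13961808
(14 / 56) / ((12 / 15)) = 5 / 16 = 0.31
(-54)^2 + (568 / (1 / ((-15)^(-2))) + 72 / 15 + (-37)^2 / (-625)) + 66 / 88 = 65742391 / 22500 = 2921.88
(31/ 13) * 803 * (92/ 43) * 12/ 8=3435234/ 559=6145.32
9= 9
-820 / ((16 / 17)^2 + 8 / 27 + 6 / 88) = -56306448 / 85853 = -655.85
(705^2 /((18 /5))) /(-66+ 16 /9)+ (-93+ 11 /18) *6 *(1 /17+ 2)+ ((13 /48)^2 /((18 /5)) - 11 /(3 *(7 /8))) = -276460779013 /83897856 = -3295.21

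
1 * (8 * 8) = 64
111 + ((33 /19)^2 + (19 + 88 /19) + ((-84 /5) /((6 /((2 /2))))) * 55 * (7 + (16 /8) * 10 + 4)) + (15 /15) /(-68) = -113813525 /24548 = -4636.37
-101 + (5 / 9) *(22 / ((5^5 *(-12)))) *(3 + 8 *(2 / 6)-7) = -5113103 / 50625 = -101.00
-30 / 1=-30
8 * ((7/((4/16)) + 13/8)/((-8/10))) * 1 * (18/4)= -10665/8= -1333.12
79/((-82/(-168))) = 6636/41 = 161.85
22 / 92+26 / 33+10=16739 / 1518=11.03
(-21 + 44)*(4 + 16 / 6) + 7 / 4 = 1861 / 12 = 155.08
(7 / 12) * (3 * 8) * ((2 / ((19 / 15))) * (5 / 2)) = 1050 / 19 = 55.26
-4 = -4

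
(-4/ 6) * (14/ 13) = -0.72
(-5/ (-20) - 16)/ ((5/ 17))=-53.55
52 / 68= 13 / 17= 0.76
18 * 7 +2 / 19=2396 / 19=126.11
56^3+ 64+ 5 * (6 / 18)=527045 / 3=175681.67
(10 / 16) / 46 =5 / 368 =0.01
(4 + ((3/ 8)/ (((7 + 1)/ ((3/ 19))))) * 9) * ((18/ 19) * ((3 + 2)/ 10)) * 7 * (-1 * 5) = -1557675/ 23104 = -67.42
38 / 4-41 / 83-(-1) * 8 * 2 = 4151 / 166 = 25.01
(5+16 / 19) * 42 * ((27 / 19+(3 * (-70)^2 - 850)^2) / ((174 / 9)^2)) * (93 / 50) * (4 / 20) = 46843321.35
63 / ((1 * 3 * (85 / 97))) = 2037 / 85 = 23.96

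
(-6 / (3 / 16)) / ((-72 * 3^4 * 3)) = 4 / 2187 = 0.00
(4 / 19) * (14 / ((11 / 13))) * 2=1456 / 209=6.97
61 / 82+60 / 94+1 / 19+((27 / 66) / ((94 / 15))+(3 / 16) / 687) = 2214044067 / 1475650352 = 1.50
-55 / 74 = -0.74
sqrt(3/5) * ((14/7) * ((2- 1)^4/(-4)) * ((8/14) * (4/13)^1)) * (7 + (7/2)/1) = -12 * sqrt(15)/65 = -0.72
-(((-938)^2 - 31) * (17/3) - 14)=-4985593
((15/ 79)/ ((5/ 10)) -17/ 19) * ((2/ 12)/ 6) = -773/ 54036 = -0.01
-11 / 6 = -1.83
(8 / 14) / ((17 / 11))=0.37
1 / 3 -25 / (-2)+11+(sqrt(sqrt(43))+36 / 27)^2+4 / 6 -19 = 11 / 2+(4+3 * 43^(1 / 4))^2 / 9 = 20.66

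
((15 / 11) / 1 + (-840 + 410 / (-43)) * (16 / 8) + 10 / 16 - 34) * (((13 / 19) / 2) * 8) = -85155343 / 17974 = -4737.70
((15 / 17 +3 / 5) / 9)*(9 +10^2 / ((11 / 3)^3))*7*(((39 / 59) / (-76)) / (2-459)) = 28051569 / 115917442190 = 0.00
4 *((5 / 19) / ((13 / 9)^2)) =1620 / 3211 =0.50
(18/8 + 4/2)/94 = 17/376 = 0.05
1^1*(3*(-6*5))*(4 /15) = -24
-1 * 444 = -444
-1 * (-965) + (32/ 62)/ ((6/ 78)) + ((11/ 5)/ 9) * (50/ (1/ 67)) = 499577/ 279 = 1790.60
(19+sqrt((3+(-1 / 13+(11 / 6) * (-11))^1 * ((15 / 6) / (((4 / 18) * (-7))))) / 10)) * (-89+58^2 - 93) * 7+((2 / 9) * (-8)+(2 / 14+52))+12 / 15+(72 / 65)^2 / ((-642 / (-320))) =1591 * sqrt(11770395) / 130+2410937668229 / 5696145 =465245.50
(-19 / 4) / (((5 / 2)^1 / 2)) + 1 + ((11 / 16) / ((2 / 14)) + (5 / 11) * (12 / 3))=3371 / 880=3.83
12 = 12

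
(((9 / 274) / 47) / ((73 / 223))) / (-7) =-0.00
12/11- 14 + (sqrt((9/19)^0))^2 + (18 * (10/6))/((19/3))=-7.17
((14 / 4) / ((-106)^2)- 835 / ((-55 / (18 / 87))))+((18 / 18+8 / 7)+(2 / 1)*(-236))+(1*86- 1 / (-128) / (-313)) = -95674380621313 / 251301319808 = -380.72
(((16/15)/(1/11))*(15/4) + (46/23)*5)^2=2916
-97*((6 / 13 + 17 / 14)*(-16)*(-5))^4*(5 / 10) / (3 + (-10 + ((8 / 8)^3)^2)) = 537218630800000000 / 205724883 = 2611344932.93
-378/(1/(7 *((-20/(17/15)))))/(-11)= -793800/187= -4244.92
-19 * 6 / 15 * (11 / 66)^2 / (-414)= 19 / 37260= 0.00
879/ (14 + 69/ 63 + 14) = 18459/ 611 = 30.21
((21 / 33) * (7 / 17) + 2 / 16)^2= 0.15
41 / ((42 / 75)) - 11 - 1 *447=-5387 / 14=-384.79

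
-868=-868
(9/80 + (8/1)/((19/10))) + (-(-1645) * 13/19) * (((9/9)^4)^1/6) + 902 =4988233/4560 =1093.91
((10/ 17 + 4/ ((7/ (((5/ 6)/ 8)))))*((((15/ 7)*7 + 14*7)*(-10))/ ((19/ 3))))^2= 273136890625/ 20448484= 13357.32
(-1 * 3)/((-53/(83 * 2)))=498/53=9.40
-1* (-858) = 858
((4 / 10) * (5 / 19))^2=4 / 361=0.01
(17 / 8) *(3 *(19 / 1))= 969 / 8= 121.12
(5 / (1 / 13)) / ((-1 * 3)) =-65 / 3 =-21.67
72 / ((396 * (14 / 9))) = 9 / 77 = 0.12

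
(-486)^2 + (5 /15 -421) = 707326 /3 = 235775.33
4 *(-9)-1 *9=-45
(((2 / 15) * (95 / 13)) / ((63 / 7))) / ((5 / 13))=38 / 135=0.28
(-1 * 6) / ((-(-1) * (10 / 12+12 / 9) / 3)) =-108 / 13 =-8.31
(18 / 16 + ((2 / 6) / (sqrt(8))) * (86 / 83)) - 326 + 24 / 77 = -199931 / 616 + 43 * sqrt(2) / 498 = -324.44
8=8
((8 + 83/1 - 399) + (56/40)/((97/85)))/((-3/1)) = 9919/97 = 102.26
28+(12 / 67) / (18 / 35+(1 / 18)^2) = 11142572 / 393089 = 28.35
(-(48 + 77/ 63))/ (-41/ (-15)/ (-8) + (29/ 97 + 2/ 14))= -12031880/ 24483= -491.44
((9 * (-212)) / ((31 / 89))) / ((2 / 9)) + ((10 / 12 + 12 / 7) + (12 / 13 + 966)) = -400818823 / 16926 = -23680.66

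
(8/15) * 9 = 24/5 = 4.80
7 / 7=1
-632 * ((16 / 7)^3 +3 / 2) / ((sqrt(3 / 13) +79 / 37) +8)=-87597194750 / 104273029 +1994520742 * sqrt(39) / 312819087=-800.26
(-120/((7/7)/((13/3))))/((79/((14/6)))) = -3640/237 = -15.36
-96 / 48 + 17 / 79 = -141 / 79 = -1.78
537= 537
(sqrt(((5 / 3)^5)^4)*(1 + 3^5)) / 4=595703125 / 59049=10088.28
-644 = -644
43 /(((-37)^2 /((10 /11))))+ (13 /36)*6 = 198347 /90354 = 2.20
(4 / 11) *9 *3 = 108 / 11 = 9.82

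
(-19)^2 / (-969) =-19 / 51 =-0.37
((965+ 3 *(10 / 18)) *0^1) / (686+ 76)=0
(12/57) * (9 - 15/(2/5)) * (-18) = 108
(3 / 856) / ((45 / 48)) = 2 / 535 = 0.00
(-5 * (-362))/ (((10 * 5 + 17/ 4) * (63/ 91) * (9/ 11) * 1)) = 1035320/ 17577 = 58.90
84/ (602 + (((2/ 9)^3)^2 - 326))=0.30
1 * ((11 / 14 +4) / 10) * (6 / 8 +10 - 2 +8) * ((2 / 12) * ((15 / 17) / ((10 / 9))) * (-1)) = -40401 / 38080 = -1.06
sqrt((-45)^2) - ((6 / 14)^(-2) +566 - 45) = -4333 / 9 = -481.44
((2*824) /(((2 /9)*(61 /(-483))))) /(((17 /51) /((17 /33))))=-60892776 /671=-90749.29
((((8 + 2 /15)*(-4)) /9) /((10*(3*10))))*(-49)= 5978 /10125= 0.59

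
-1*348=-348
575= 575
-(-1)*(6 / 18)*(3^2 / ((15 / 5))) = 1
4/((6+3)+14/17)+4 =736/167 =4.41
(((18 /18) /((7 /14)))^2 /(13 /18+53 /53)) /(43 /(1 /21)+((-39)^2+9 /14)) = 336 /350765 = 0.00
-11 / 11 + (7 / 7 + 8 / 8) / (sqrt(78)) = -1 + sqrt(78) / 39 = -0.77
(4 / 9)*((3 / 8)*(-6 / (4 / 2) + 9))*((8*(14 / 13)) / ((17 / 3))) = 336 / 221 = 1.52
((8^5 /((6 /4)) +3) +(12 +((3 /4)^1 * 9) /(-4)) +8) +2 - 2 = 21866.65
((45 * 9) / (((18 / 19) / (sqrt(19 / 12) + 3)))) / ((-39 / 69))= -58995 / 26-6555 * sqrt(57) / 52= -3220.75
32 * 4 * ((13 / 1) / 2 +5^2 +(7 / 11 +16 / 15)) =701248 / 165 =4249.99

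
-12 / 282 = -2 / 47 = -0.04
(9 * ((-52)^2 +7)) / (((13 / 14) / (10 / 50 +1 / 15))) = 7006.89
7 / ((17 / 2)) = 14 / 17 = 0.82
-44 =-44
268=268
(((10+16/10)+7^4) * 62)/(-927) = -161.36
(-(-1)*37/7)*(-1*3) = -111/7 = -15.86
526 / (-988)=-263 / 494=-0.53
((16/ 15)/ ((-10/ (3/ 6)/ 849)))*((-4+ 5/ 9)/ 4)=8773/ 225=38.99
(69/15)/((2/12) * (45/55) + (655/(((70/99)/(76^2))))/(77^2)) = 173558/34054665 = 0.01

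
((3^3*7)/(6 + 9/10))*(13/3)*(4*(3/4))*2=16380/23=712.17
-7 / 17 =-0.41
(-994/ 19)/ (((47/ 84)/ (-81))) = 6763176/ 893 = 7573.55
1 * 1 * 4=4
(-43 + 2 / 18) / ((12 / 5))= -965 / 54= -17.87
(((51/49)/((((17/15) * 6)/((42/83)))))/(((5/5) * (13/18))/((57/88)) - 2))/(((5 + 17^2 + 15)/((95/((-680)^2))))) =-0.00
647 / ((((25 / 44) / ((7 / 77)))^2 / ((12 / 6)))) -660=-391796 / 625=-626.87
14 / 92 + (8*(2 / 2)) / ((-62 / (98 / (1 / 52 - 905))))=0.17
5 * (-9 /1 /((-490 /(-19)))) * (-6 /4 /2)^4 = -13851 /25088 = -0.55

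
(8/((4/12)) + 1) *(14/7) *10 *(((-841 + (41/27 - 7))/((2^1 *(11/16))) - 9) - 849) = -218833000/297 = -736811.45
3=3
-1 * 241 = -241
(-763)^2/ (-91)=-6397.46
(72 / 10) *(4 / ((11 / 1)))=144 / 55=2.62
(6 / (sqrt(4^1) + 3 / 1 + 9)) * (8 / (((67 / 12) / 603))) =2592 / 7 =370.29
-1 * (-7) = 7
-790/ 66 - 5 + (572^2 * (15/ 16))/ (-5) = -2025011/ 33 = -61363.97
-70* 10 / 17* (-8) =5600 / 17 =329.41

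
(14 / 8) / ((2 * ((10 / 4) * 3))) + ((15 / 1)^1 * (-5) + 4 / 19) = -85127 / 1140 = -74.67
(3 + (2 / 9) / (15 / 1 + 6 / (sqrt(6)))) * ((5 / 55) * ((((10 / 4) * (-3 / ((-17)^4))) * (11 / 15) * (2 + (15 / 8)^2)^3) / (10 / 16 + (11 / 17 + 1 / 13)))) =-1132796618681 / 504522393845760 + 571830701 * sqrt(6) / 756783590768640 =-0.00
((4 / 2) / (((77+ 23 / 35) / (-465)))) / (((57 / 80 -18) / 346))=150164000 / 626499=239.69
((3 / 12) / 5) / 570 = 1 / 11400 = 0.00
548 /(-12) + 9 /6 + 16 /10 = -1277 /30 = -42.57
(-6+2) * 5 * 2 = -40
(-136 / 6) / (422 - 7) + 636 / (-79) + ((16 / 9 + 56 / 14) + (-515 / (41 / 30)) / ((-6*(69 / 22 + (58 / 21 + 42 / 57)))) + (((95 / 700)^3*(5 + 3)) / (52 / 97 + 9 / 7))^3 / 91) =20384232535066456270709155102482265573 / 2855709444046278440637383913000000000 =7.14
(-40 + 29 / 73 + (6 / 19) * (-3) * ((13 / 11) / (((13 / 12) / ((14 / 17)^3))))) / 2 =-3011795339 / 149915282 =-20.09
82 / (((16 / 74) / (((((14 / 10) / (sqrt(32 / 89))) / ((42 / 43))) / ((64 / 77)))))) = 5022787 *sqrt(178) / 61440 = 1090.70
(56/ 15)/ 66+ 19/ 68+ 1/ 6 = 16919/ 33660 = 0.50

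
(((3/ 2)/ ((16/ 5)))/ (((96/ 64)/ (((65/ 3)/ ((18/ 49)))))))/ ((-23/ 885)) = -4697875/ 6624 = -709.22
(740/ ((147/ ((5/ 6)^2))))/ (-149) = -4625/ 197127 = -0.02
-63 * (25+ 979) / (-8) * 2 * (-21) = -332073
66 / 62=33 / 31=1.06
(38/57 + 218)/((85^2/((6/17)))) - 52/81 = -6280628/9948825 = -0.63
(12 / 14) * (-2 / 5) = -12 / 35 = -0.34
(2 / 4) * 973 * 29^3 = 23730497 / 2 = 11865248.50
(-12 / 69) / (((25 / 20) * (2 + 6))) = -2 / 115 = -0.02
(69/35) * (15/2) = 207/14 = 14.79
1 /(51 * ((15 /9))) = 1 /85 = 0.01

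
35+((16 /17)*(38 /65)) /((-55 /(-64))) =2166037 /60775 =35.64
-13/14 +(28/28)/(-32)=-215/224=-0.96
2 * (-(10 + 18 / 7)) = -176 / 7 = -25.14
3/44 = 0.07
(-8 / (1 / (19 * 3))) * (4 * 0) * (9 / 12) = 0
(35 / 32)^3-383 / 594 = 0.66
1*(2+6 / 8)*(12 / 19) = 33 / 19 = 1.74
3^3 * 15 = 405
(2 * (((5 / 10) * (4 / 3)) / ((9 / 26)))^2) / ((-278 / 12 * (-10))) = 5408 / 168885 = 0.03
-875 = -875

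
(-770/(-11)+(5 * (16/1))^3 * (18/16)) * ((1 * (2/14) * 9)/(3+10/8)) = 174273.28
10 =10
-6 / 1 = -6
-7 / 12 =-0.58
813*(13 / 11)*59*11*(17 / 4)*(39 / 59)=7007247 / 4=1751811.75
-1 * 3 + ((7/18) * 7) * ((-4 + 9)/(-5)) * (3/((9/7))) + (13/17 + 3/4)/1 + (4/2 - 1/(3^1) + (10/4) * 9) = 16.33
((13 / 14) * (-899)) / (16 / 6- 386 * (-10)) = -35061 / 162232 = -0.22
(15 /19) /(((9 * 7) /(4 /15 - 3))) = -41 /1197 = -0.03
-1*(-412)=412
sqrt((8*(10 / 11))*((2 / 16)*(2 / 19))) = 2*sqrt(1045) / 209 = 0.31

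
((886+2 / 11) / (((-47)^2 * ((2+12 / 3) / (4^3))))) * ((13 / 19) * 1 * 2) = 5.86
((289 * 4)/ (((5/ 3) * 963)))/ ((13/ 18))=1.00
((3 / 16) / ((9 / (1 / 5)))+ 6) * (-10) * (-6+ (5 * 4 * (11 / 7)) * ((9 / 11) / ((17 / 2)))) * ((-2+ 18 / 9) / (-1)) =0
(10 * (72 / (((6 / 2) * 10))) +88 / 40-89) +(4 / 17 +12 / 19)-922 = -1589052 / 1615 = -983.93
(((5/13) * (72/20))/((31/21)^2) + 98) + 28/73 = 90304200/911989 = 99.02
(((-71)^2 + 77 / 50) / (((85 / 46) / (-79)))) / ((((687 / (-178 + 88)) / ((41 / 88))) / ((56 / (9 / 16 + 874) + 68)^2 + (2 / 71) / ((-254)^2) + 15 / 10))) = 70290687742147023491201919 / 1152708634657152100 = 60978711.90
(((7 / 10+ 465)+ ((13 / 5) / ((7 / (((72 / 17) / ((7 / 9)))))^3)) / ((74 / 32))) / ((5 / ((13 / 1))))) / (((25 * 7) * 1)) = 6.93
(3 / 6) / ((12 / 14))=7 / 12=0.58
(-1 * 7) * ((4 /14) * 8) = -16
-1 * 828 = -828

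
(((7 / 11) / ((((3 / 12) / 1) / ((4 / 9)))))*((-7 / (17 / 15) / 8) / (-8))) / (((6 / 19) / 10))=23275 / 6732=3.46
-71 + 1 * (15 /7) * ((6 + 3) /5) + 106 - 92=-372 /7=-53.14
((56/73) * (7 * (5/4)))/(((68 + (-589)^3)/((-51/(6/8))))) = 33320/14916557273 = 0.00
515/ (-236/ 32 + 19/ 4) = -4120/ 21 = -196.19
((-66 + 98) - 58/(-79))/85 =2586/6715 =0.39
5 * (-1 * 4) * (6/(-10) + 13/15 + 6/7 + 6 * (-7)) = 17168/21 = 817.52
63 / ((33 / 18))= 378 / 11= 34.36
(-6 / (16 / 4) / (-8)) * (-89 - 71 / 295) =-39489 / 2360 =-16.73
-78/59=-1.32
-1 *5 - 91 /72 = -451 /72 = -6.26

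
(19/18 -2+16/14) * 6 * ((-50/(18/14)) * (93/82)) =-19375/369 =-52.51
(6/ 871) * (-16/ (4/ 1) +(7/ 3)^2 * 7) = 614/ 2613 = 0.23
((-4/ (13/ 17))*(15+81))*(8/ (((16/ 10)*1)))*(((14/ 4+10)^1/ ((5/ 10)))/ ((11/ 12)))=-10575360/ 143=-73953.57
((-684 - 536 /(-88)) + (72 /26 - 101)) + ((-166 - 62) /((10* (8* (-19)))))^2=-44393913 /57200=-776.12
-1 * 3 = -3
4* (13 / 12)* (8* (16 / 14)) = 832 / 21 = 39.62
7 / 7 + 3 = 4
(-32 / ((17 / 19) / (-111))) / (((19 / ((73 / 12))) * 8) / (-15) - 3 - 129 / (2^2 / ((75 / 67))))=-6601676160 / 67792243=-97.38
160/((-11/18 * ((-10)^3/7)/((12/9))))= 672/275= 2.44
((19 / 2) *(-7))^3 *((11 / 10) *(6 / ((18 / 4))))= -25879007 / 60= -431316.78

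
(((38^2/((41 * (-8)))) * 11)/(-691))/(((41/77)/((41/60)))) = 305767/3399720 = 0.09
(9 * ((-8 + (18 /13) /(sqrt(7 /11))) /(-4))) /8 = 9 /4 - 81 * sqrt(77) /1456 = 1.76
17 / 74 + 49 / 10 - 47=-7746 / 185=-41.87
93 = 93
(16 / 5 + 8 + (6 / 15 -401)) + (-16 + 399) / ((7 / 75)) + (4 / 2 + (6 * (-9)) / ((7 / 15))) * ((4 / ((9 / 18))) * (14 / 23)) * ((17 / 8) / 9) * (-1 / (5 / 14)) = 29561444 / 7245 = 4080.25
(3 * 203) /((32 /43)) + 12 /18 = 78625 /96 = 819.01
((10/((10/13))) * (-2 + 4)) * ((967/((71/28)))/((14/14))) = 703976/71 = 9915.15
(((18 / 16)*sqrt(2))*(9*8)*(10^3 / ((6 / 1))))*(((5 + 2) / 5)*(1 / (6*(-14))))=-225*sqrt(2)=-318.20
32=32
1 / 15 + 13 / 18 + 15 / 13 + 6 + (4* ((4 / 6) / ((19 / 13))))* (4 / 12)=8.55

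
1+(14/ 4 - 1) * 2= 6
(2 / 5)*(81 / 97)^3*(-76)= -80779032 / 4563365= -17.70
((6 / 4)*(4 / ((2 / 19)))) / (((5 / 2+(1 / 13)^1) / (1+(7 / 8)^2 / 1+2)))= 83.29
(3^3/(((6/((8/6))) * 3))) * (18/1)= 36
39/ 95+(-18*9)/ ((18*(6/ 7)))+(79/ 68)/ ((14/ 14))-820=-5354873/ 6460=-828.93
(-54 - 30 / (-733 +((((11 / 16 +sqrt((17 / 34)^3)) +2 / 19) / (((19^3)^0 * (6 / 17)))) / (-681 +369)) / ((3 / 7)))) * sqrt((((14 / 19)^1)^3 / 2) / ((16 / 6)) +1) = -42253598991003163083 * sqrt(560386) / 565374767165278553849 - 1283143680 * sqrt(280193) / 1566135089100494609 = -55.95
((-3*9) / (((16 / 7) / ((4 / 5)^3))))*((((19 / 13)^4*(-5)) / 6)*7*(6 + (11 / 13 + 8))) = 22184022546 / 9282325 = 2389.92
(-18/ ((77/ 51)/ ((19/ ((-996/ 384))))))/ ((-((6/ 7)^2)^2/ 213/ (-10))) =314640760/ 913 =344622.96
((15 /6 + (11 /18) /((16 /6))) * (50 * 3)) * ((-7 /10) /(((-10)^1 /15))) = 13755 /32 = 429.84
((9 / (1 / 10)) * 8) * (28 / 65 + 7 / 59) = 303408 / 767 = 395.58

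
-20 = -20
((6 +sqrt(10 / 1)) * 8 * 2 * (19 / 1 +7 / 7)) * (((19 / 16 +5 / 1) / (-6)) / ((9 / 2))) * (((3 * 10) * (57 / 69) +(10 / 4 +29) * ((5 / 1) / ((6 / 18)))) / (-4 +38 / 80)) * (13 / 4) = 109037500 * sqrt(10) / 3243 +218075000 / 1081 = 308057.92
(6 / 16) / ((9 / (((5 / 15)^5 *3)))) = 1 / 1944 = 0.00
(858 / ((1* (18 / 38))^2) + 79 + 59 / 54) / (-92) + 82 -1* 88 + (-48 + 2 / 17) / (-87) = -117280141 / 2449224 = -47.88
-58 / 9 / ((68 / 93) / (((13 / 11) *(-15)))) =58435 / 374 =156.24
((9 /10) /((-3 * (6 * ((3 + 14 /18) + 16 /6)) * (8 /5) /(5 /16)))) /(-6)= 15 /59392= 0.00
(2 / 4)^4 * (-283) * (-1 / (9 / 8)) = 283 / 18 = 15.72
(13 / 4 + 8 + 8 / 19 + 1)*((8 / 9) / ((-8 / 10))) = -535 / 38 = -14.08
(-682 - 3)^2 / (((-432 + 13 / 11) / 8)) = -41291800 / 4739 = -8713.19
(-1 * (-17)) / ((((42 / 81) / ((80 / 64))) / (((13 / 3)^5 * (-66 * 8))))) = -694317910 / 21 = -33062757.62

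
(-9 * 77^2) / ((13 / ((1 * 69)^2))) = -254051721 / 13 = -19542440.08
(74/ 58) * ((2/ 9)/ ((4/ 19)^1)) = 703/ 522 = 1.35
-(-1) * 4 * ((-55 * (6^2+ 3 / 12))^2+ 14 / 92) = 1462814431 / 92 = 15900156.86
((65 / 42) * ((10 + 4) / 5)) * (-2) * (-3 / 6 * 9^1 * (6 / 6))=39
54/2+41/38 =1067/38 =28.08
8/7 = 1.14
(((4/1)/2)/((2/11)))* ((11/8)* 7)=847/8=105.88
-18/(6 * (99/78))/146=-13/803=-0.02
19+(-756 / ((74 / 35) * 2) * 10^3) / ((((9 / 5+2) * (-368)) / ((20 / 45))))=1225961 / 16169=75.82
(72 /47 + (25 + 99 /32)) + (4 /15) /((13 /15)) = 585257 /19552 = 29.93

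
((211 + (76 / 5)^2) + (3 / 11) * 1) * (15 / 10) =182454 / 275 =663.47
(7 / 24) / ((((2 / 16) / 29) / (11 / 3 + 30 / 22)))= 33698 / 99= 340.38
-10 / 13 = -0.77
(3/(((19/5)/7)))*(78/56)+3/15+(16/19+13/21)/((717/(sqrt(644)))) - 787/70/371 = 1166*sqrt(161)/286083+7763691/986860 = 7.92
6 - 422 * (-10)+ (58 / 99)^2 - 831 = 3395.34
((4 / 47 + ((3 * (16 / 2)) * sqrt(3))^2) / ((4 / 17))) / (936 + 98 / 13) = 4487405 / 576502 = 7.78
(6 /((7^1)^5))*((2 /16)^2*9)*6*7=81 /38416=0.00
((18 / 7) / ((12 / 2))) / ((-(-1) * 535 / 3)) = 9 / 3745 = 0.00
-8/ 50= -4/ 25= -0.16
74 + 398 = 472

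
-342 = -342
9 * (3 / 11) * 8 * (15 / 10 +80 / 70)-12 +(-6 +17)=3919 / 77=50.90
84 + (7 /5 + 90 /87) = 12533 /145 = 86.43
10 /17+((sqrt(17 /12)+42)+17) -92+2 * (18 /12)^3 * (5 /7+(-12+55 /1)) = sqrt(51) /6+62513 /238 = 263.85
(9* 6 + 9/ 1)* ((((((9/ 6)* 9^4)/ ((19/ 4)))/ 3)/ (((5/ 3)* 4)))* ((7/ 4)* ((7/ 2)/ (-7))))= -8680203/ 1520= -5710.66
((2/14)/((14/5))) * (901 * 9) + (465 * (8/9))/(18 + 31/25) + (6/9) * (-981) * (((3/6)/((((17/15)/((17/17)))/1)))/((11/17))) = -16646885/1555554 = -10.70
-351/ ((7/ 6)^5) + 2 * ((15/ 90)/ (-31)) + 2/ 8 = -1013832049/ 6252204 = -162.16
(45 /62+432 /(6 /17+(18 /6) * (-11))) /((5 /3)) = -430353 /57350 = -7.50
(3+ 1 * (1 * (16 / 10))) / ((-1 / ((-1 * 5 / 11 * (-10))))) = -230 / 11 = -20.91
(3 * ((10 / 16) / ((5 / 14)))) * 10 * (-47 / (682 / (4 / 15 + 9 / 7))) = -7661 / 1364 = -5.62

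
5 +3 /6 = 5.50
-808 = -808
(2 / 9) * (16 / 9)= 32 / 81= 0.40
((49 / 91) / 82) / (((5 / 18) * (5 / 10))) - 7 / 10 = -3479 / 5330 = -0.65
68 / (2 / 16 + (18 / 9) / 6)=1632 / 11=148.36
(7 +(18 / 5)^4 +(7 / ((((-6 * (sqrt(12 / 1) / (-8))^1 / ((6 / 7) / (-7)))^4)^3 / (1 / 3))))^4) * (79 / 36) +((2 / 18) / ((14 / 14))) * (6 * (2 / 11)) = 1220097213594969876589891179000391466005425363872340499132697230220476232956915808677993277033517059 / 3176801043653585413207742971043179157716911935459913101718919708481771635154009633044054584847500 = 384.06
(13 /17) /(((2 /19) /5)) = 36.32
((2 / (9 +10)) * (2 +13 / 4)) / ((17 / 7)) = 147 / 646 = 0.23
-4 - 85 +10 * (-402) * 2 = -8129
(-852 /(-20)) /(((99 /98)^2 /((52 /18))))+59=26402869 /147015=179.59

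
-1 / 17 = -0.06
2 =2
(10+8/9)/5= 98/45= 2.18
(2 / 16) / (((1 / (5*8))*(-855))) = -0.01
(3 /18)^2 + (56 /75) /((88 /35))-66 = -130037 /1980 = -65.68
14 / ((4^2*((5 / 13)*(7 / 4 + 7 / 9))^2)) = 162 / 175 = 0.93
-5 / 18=-0.28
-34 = -34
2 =2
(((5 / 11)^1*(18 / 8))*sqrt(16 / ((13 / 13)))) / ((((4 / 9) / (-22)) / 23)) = -9315 / 2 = -4657.50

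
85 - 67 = 18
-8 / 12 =-2 / 3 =-0.67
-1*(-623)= 623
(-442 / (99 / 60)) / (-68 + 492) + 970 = 1695425 / 1749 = 969.37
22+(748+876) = 1646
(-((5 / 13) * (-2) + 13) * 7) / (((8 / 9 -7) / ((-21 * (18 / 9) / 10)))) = -58.84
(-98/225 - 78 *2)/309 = -35198/69525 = -0.51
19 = 19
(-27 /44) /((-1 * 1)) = 27 /44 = 0.61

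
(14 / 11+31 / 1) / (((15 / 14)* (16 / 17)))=8449 / 264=32.00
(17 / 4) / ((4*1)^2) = 17 / 64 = 0.27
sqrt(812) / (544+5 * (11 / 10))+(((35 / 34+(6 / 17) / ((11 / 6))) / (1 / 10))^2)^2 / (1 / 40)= 4 * sqrt(203) / 1099+1090447620025000 / 1222830961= 891740.33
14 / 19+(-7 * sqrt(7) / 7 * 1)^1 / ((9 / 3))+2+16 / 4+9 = 299 / 19- sqrt(7) / 3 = 14.85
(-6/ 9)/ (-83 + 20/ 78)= 26/ 3227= 0.01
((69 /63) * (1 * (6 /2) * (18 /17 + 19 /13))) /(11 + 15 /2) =25622 /57239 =0.45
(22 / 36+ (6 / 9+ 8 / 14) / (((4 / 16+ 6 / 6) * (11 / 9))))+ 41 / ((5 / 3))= 26.02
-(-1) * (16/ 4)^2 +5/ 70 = 16.07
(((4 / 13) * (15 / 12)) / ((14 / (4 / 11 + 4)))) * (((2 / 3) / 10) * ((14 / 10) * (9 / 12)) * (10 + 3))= 6 / 55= 0.11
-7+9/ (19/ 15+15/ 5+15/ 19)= -7522/ 1441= -5.22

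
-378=-378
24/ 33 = 8/ 11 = 0.73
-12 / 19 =-0.63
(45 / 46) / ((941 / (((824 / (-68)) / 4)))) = -4635 / 1471724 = -0.00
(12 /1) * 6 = 72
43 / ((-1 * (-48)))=43 / 48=0.90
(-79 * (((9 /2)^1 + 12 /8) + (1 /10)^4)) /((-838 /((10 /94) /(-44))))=-4740079 /3465968000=-0.00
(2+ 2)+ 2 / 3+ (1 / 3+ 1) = 6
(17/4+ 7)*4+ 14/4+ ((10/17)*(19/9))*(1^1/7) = 104267/2142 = 48.68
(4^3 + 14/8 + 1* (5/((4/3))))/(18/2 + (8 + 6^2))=139/106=1.31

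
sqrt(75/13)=2.40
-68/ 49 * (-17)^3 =334084/ 49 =6818.04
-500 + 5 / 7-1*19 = -3628 / 7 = -518.29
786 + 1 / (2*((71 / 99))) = 111711 / 142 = 786.70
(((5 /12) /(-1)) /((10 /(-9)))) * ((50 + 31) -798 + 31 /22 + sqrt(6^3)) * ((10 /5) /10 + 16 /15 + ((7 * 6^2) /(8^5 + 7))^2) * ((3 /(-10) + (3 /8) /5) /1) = 64265332900041 /840263600000 -12246458661 * sqrt(6) /19096900000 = 74.91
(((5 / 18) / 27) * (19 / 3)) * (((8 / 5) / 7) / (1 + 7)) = 19 / 10206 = 0.00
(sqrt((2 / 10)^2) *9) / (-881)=-0.00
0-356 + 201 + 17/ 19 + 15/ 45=-8765/ 57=-153.77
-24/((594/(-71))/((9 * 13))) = 3692/11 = 335.64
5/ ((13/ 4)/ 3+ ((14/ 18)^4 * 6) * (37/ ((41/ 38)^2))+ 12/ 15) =367634700/ 5269700857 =0.07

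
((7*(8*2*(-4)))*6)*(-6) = 16128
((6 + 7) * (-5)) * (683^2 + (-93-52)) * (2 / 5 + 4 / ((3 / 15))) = -618372144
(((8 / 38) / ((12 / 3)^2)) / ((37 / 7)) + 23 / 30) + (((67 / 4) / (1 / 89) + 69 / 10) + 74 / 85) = 268770176 / 179265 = 1499.29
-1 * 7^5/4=-16807/4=-4201.75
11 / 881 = 0.01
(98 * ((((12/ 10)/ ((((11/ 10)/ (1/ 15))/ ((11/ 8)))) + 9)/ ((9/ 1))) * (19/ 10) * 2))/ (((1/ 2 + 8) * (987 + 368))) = 169442/ 5182875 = 0.03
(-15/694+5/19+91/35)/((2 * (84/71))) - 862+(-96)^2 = 92544210313/11076240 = 8355.20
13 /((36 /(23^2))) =6877 /36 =191.03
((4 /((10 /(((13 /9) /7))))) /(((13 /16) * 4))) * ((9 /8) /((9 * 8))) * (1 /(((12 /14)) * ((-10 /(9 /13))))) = -1 /31200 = -0.00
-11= -11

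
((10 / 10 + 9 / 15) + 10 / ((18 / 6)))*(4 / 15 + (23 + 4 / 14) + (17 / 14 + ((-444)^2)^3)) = 8503951986273143651 / 225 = 37795342161213971.78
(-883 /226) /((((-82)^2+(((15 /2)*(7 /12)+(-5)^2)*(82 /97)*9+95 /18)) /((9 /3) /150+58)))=-2236261959 /68588381225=-0.03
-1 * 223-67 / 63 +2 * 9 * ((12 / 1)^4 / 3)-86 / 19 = 148652330 / 1197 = 124187.41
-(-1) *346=346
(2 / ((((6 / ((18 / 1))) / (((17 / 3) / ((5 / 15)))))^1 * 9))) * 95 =3230 / 3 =1076.67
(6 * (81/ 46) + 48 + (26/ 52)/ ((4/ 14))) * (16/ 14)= 11098/ 161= 68.93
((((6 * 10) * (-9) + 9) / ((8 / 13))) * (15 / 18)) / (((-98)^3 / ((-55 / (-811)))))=632775 / 12212907392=0.00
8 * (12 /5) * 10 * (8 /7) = 1536 /7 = 219.43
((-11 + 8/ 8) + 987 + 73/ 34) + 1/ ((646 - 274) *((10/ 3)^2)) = 206404251/ 210800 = 979.15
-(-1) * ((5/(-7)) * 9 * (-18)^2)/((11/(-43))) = 626940/77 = 8142.08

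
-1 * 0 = 0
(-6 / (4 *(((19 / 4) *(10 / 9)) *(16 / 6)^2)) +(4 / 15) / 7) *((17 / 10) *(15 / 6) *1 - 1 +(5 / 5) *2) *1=-239 / 24320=-0.01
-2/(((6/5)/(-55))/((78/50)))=143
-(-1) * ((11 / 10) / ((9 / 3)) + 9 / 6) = 28 / 15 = 1.87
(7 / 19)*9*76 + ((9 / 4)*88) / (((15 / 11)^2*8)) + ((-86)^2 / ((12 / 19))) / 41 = 6776413 / 12300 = 550.93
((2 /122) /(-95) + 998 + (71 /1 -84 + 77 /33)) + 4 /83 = 1424746861 /1442955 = 987.38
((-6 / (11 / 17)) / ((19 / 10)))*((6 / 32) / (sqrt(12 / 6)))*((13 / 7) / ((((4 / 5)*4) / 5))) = -248625*sqrt(2) / 187264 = -1.88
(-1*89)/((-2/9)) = 801/2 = 400.50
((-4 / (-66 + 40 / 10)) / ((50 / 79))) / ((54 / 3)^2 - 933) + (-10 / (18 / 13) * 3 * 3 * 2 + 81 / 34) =-2047902211 / 16047150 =-127.62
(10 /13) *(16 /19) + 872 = 215544 /247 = 872.65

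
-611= -611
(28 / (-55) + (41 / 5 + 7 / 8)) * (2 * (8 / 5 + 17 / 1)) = 350517 / 1100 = 318.65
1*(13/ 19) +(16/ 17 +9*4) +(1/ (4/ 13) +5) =59271/ 1292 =45.88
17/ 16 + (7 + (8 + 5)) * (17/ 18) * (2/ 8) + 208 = 30785/ 144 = 213.78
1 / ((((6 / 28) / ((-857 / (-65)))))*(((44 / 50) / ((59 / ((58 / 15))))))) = 8848525 / 8294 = 1066.86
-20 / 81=-0.25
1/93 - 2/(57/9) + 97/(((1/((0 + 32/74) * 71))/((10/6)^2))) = 1622517371/196137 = 8272.37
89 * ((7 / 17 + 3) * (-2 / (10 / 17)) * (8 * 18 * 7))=-5203296 / 5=-1040659.20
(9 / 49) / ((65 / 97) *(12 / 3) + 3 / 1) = 0.03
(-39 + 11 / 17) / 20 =-163 / 85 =-1.92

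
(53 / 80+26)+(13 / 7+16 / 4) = 18211 / 560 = 32.52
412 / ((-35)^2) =412 / 1225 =0.34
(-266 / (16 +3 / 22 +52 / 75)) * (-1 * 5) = 79.03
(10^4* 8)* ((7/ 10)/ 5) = 11200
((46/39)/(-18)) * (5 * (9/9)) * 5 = -575/351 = -1.64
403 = 403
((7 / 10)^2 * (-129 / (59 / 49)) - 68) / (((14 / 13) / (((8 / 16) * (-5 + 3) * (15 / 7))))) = 27726231 / 115640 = 239.76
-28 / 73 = -0.38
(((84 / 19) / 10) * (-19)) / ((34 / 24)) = -504 / 85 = -5.93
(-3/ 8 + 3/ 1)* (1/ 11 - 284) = -65583/ 88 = -745.26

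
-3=-3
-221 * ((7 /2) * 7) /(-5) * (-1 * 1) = -10829 /10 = -1082.90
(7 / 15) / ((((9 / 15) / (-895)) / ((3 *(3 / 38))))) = -6265 / 38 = -164.87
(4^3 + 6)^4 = 24010000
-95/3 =-31.67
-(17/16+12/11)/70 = -0.03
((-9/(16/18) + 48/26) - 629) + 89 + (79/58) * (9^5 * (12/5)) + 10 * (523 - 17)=2978916259/15080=197540.87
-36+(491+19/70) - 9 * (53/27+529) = -907913/210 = -4323.40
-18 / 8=-9 / 4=-2.25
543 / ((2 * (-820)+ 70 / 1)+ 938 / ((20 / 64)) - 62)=2715 / 6848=0.40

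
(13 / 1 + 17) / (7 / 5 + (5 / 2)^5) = 1600 / 5283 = 0.30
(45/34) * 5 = 225/34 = 6.62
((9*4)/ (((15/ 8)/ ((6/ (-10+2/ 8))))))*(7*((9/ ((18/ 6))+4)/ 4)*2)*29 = -545664/ 65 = -8394.83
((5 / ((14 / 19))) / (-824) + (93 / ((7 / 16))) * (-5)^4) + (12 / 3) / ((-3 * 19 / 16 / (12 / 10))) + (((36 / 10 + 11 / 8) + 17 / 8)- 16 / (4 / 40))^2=856100907271 / 5479600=156234.20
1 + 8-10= -1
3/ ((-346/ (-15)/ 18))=405/ 173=2.34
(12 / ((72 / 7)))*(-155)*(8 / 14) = -310 / 3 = -103.33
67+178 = 245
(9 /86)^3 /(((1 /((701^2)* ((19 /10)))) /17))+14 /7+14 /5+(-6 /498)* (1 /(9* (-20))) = 86457220034413 /4751338320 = 18196.39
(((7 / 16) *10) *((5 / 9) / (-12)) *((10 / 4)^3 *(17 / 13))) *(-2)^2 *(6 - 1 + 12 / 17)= -2121875 / 22464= -94.46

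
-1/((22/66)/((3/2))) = -9/2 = -4.50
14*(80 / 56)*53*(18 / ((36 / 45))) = 23850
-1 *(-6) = 6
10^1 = 10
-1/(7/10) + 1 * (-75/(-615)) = -375/287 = -1.31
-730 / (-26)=365 / 13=28.08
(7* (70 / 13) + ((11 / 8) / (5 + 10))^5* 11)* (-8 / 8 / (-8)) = 12192791030293 / 2587852800000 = 4.71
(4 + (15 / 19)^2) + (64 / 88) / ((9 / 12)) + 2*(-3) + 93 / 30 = 320813 / 119130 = 2.69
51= 51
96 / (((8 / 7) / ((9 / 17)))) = 756 / 17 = 44.47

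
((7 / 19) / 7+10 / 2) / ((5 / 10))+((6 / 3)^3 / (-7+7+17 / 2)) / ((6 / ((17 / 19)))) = 584 / 57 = 10.25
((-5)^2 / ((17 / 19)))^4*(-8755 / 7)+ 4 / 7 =-762319208.58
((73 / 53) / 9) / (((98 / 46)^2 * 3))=38617 / 3435831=0.01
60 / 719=0.08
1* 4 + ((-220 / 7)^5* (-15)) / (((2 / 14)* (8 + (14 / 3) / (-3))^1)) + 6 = 34787016696290 / 69629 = 499605289.41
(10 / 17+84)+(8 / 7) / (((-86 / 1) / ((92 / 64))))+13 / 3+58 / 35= 27803611 / 307020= 90.56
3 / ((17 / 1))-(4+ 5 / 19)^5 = -59267906520 / 42093683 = -1408.00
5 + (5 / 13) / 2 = 5.19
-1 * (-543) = 543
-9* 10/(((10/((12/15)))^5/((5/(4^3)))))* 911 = -8199/390625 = -0.02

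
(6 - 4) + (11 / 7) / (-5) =1.69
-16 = -16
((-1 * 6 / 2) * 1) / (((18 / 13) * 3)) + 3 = 41 / 18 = 2.28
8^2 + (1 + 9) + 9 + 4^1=87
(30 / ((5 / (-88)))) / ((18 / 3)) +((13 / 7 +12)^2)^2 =88317993 / 2401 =36783.84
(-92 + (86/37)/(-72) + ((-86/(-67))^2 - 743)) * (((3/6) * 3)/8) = -4983097135/31889856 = -156.26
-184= -184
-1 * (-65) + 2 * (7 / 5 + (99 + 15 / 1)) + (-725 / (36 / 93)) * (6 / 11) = -725.79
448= 448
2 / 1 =2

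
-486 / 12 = -81 / 2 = -40.50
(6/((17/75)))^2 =700.69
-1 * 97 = -97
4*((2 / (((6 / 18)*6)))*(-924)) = -3696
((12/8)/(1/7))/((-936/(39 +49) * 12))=-77/936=-0.08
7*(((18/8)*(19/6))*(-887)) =-353913/8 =-44239.12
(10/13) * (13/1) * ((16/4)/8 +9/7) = 125/7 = 17.86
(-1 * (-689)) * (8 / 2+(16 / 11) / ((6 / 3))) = 35828 / 11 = 3257.09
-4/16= -1/4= -0.25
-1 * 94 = -94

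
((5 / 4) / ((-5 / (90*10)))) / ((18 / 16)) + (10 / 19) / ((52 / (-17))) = -98885 / 494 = -200.17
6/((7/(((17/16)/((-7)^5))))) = -51/941192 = -0.00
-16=-16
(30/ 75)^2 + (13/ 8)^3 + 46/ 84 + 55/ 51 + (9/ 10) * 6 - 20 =-12982133/ 1523200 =-8.52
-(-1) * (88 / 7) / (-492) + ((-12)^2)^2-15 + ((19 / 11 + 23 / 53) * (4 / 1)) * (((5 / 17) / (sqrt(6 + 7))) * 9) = 226800 * sqrt(13) / 128843 + 17840759 / 861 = 20727.32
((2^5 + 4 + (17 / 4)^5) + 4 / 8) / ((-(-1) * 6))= 1457233 / 6144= 237.18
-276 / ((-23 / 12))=144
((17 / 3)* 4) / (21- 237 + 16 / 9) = -51 / 482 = -0.11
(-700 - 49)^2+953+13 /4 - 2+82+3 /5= 11240757 /20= 562037.85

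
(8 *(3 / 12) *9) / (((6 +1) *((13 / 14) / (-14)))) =-504 / 13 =-38.77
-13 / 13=-1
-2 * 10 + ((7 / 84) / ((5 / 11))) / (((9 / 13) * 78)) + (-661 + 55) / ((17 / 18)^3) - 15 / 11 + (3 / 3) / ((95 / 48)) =-2462595612061 / 3326887080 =-740.21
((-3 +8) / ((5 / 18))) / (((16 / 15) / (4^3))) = 1080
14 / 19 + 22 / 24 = 377 / 228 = 1.65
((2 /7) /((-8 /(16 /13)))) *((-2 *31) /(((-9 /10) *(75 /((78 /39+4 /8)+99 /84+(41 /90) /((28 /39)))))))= -0.17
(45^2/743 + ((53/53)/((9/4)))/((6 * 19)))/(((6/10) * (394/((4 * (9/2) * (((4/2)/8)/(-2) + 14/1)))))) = 192457535/66745176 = 2.88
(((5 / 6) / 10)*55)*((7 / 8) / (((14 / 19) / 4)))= 1045 / 48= 21.77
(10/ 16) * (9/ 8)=45/ 64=0.70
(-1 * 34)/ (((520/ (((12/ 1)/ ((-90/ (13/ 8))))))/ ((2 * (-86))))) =-731/ 300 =-2.44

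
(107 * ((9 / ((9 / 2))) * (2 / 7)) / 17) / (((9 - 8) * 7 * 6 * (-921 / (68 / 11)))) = -856 / 1489257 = -0.00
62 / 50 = 1.24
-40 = -40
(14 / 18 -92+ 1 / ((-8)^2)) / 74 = -52535 / 42624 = -1.23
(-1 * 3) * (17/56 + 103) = -17355/56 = -309.91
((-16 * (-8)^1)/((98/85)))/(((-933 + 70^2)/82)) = 446080/194383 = 2.29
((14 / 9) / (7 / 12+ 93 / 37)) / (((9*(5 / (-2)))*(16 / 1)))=-259 / 185625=-0.00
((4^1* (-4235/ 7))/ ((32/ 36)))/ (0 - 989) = 2.75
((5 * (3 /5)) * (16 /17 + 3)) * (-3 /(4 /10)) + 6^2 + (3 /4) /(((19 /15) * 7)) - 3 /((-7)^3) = -23302533 /443156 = -52.58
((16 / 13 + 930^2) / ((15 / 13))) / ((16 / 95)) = 53407651 / 12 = 4450637.58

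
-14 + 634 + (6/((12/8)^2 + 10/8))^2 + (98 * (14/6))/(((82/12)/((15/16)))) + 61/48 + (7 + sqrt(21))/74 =sqrt(21)/74 + 2339442029/3567984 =655.74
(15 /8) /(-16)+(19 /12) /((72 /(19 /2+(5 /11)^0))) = 0.11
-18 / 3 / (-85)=6 / 85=0.07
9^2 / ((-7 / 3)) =-243 / 7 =-34.71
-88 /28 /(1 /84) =-264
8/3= 2.67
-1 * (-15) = 15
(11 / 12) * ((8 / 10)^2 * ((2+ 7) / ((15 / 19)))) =836 / 125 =6.69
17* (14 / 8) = 119 / 4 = 29.75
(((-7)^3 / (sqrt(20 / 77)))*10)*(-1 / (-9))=-343*sqrt(385) / 9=-747.79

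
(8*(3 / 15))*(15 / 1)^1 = 24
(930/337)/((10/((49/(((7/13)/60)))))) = 507780/337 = 1506.77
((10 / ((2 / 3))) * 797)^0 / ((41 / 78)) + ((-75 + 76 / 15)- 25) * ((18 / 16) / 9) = -6128 / 615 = -9.96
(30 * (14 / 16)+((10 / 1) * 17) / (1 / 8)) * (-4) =-5545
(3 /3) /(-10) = -1 /10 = -0.10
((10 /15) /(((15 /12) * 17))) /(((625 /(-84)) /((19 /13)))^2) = 6792576 /5611328125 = 0.00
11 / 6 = 1.83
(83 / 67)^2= 6889 / 4489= 1.53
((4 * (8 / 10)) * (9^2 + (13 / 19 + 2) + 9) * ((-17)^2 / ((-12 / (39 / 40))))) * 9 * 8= -238178772 / 475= -501428.99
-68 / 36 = -17 / 9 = -1.89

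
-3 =-3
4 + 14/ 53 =4.26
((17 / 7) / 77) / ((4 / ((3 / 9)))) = 17 / 6468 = 0.00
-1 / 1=-1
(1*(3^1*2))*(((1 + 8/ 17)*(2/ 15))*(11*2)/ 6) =220/ 51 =4.31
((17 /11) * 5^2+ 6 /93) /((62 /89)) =1174533 /21142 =55.55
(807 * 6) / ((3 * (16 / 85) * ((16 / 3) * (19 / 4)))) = 205785 / 608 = 338.46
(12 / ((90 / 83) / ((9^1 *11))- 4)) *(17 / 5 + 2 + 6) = -104082 / 3035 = -34.29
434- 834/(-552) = 40067/92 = 435.51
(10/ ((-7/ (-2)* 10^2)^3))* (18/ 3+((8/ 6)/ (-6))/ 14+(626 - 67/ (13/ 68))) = 0.00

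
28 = 28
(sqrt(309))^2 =309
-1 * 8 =-8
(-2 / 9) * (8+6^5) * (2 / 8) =-3892 / 9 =-432.44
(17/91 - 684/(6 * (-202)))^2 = 47665216/84474481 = 0.56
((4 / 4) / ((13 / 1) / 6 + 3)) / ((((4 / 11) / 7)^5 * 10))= 8120352471 / 158720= 51161.49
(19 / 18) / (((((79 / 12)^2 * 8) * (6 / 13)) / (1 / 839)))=0.00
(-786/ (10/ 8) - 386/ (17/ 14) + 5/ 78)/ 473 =-6276079/ 3135990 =-2.00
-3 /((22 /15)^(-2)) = -6.45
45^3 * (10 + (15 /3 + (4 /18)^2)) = 1371375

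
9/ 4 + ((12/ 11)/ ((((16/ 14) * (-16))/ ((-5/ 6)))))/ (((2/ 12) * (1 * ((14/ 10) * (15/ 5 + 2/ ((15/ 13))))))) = 57357/ 24992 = 2.30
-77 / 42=-11 / 6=-1.83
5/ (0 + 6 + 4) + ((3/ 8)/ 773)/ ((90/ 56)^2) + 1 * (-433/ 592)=-71425159/ 308890800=-0.23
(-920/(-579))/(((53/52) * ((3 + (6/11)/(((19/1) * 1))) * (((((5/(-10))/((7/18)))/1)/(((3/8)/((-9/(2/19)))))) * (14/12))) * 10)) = 26312/174823839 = 0.00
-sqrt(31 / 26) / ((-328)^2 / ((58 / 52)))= -29*sqrt(806) / 72726784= -0.00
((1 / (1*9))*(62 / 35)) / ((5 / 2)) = 124 / 1575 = 0.08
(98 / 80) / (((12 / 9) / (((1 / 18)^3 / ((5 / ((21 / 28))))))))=49 / 2073600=0.00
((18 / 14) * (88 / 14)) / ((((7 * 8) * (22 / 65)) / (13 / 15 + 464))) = 271947 / 1372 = 198.21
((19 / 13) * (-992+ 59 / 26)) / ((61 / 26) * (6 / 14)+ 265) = -3422489 / 629369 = -5.44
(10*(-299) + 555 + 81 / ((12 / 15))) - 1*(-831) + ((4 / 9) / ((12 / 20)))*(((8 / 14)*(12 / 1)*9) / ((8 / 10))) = -40477 / 28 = -1445.61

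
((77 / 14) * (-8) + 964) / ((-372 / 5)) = -1150 / 93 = -12.37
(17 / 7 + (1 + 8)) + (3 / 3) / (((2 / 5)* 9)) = 1475 / 126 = 11.71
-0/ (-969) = 0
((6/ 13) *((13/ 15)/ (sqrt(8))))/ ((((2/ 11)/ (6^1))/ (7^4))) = 79233 *sqrt(2)/ 10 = 11205.24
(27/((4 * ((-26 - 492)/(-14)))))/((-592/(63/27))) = -63/87616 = -0.00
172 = 172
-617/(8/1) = -617/8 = -77.12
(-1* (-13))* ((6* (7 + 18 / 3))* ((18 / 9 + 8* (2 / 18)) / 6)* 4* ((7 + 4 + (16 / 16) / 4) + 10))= 373490 / 9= 41498.89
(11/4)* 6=33/2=16.50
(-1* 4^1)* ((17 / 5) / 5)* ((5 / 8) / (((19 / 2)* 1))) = -17 / 95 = -0.18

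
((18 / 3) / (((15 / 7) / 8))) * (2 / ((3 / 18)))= 1344 / 5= 268.80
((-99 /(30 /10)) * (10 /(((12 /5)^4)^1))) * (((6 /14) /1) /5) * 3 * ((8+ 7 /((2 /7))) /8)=-446875 /43008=-10.39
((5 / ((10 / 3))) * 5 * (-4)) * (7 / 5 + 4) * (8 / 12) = -108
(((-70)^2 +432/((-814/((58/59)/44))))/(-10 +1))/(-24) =161787196/7131861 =22.69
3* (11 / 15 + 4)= 71 / 5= 14.20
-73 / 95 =-0.77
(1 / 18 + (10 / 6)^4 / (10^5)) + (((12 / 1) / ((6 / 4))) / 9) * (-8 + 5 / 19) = -1679741 / 246240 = -6.82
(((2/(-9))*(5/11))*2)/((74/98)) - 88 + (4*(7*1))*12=907444/3663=247.73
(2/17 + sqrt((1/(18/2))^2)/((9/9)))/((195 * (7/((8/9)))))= 8/53703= 0.00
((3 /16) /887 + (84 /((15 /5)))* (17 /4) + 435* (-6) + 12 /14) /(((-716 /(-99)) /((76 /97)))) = -465323155011 /1724909872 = -269.77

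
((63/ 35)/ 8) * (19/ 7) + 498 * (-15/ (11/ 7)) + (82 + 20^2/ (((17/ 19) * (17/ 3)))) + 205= -3905074751/ 890120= -4387.13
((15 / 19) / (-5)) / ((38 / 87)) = -261 / 722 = -0.36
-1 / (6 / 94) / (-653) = 0.02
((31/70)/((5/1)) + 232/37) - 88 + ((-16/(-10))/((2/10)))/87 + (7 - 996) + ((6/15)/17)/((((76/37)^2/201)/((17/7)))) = -1737229027829/1626882600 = -1067.83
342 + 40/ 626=107066/ 313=342.06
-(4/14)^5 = -32/16807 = -0.00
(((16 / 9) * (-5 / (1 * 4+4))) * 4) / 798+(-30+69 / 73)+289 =68141356 / 262143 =259.94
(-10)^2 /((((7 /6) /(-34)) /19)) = -387600 /7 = -55371.43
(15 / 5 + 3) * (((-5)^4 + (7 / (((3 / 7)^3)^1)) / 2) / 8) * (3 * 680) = 3072835 / 3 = 1024278.33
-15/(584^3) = -15/199176704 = -0.00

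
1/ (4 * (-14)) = -1/ 56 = -0.02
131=131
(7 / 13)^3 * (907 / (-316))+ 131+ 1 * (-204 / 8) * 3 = 37525633 / 694252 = 54.05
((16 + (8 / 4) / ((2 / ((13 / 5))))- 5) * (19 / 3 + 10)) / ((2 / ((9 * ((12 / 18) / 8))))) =833 / 10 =83.30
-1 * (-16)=16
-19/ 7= -2.71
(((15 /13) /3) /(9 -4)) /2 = 1 /26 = 0.04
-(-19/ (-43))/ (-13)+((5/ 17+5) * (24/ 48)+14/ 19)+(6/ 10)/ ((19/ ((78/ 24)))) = 12713097/ 3611140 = 3.52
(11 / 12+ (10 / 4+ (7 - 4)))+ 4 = 125 / 12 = 10.42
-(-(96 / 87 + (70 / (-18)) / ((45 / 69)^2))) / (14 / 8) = -377708 / 82215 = -4.59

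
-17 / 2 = -8.50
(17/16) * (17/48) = 289/768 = 0.38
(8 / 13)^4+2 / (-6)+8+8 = 1354655 / 85683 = 15.81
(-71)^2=5041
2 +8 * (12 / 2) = 50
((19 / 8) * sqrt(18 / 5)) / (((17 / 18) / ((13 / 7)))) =6669 * sqrt(10) / 2380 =8.86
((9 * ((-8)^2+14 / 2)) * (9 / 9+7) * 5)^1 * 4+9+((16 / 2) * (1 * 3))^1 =102273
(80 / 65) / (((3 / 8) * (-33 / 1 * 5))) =-128 / 6435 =-0.02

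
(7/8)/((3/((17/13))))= 119/312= 0.38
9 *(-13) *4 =-468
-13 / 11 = -1.18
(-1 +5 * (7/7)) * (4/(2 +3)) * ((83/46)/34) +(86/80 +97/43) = 2354247/672520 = 3.50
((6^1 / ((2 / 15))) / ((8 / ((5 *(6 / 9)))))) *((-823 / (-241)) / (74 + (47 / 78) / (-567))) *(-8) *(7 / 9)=-4246433100 / 788715157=-5.38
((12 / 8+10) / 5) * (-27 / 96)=-0.65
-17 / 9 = -1.89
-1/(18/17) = -17/18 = -0.94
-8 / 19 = -0.42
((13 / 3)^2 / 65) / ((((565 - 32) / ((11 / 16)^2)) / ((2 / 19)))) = 121 / 4487040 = 0.00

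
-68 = -68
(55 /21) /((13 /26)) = 110 /21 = 5.24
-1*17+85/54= -833/54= -15.43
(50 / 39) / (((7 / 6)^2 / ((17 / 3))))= 3400 / 637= 5.34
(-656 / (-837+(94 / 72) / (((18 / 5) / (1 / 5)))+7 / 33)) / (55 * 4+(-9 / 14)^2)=916489728 / 257655386507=0.00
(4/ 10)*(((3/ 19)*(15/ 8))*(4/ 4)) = 0.12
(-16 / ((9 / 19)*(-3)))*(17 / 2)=2584 / 27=95.70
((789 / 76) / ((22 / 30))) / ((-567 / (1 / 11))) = -1315 / 579348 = -0.00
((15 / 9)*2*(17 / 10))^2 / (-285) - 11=-28504 / 2565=-11.11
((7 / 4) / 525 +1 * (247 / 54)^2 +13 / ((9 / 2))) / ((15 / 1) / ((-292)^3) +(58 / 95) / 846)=9649543182148928 / 292172174685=33026.91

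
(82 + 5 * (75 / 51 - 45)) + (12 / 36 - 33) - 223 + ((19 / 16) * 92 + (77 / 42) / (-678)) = -9753293 / 34578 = -282.07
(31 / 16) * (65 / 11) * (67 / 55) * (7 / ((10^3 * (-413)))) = -27001 / 114224000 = -0.00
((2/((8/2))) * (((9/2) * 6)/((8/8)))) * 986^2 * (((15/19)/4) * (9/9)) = 98434845/38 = 2590390.66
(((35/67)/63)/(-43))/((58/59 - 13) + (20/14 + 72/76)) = 39235/1961606637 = 0.00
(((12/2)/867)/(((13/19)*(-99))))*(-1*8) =304/371943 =0.00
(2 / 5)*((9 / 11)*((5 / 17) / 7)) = 18 / 1309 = 0.01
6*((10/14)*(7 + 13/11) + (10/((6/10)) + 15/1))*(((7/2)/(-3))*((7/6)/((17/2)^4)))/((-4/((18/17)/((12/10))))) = 606550/46855281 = 0.01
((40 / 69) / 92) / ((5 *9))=0.00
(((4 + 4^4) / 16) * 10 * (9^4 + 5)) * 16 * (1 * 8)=136572800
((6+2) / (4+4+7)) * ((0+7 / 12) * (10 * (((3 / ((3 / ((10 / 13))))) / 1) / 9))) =280 / 1053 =0.27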